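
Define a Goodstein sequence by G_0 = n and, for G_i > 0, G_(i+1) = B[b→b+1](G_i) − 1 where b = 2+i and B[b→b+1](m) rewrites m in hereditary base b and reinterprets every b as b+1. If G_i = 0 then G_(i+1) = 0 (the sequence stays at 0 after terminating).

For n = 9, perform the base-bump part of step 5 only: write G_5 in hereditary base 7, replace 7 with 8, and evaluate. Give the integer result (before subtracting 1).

50333400

G_0 = 9. HB_2(9) = 2^(2 + 1) + 1. Bump = 82. G_1 = 81.
G_1 = 81. HB_3(81) = 3^(3 + 1). Bump = 1024. G_2 = 1023.
G_2 = 1023. HB_4(1023) = 3·4^4 + 3·4^3 + 3·4^2 + 3·4 + 3. Bump = 9843. G_3 = 9842.
G_3 = 9842. HB_5(9842) = 3·5^5 + 3·5^3 + 3·5^2 + 3·5 + 2. Bump = 140744. G_4 = 140743.
G_4 = 140743. HB_6(140743) = 3·6^6 + 3·6^3 + 3·6^2 + 3·6 + 1. Bump = 2471827. G_5 = 2471826.
G_5 = 2471826. HB_7(2471826) = 3·7^7 + 3·7^3 + 3·7^2 + 3·7. Bump = 50333400. G_6 = 50333399.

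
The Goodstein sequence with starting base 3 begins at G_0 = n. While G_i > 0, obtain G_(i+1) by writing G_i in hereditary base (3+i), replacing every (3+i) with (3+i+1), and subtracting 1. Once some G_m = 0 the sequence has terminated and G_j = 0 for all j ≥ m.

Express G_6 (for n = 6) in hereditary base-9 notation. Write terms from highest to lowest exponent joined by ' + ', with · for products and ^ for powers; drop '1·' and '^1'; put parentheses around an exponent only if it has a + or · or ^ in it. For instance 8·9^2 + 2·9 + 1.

[0] 6 ≡ 2·3 (base 3). Lift 4: 8. −1: 7.
[1] 7 ≡ 4 + 3 (base 4). Lift 5: 8. −1: 7.
[2] 7 ≡ 5 + 2 (base 5). Lift 6: 8. −1: 7.
[3] 7 ≡ 6 + 1 (base 6). Lift 7: 8. −1: 7.
[4] 7 ≡ 7 (base 7). Lift 8: 8. −1: 7.
[5] 7 ≡ 7 (base 8). Lift 9: 7. −1: 6.
[6] 6 ≡ 6 (base 9). Lift 10: 6. −1: 5.

6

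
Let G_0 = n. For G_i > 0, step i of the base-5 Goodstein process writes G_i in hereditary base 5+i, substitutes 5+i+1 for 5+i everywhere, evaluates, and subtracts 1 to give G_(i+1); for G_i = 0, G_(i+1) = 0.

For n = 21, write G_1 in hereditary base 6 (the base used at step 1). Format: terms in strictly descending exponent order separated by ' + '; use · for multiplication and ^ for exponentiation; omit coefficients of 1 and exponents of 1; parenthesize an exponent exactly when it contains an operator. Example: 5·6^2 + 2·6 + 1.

4·6

i=0: 21 = 4·5 + 1 (b=5); 5→6: 4·6 + 1 = 25; 25−1 = 24
i=1: 24 = 4·6 (b=6); 6→7: 4·7 = 28; 28−1 = 27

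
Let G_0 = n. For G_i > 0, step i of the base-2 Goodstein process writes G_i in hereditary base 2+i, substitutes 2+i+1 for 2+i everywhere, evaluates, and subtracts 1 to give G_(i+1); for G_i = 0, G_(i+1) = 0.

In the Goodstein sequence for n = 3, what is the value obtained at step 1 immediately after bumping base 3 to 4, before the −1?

G_0=3  [base 2] 2 + 1  →[2↦3]→  3 + 1 = 4  −1 ⇒ G_1=3
G_1=3  [base 3] 3  →[3↦4]→  4 = 4  −1 ⇒ G_2=3

4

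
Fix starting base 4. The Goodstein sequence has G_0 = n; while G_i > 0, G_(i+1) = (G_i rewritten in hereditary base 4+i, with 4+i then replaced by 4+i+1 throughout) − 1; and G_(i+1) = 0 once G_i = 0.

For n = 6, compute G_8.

1

[0] 6 ≡ 4 + 2 (base 4). Lift 5: 7. −1: 6.
[1] 6 ≡ 5 + 1 (base 5). Lift 6: 7. −1: 6.
[2] 6 ≡ 6 (base 6). Lift 7: 7. −1: 6.
[3] 6 ≡ 6 (base 7). Lift 8: 6. −1: 5.
[4] 5 ≡ 5 (base 8). Lift 9: 5. −1: 4.
[5] 4 ≡ 4 (base 9). Lift 10: 4. −1: 3.
[6] 3 ≡ 3 (base 10). Lift 11: 3. −1: 2.
[7] 2 ≡ 2 (base 11). Lift 12: 2. −1: 1.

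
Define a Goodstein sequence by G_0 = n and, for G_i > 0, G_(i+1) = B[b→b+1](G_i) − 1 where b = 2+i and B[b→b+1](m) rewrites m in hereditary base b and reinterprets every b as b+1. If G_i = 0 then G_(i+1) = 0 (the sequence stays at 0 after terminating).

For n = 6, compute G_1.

29

G_0=6  [base 2] 2^2 + 2  →[2↦3]→  3^3 + 3 = 30  −1 ⇒ G_1=29
G_1=29  [base 3] 3^3 + 2  →[3↦4]→  4^4 + 2 = 258  −1 ⇒ G_2=257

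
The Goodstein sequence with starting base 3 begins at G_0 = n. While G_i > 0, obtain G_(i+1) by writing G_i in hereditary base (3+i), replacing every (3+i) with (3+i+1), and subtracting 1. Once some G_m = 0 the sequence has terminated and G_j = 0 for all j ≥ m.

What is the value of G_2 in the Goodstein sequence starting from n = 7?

(0) 7|_3 = 2·3 + 1 ↦ 2·4 + 1|_4 = 9 ⇒ 8
(1) 8|_4 = 2·4 ↦ 2·5|_5 = 10 ⇒ 9
(2) 9|_5 = 5 + 4 ↦ 6 + 4|_6 = 10 ⇒ 9

9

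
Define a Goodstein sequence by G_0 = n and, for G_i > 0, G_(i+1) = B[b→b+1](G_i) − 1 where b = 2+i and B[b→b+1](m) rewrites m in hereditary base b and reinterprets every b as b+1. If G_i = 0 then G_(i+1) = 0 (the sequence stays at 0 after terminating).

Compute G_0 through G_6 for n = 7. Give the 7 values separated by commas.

G_0 = 7. HB_2(7) = 2^2 + 2 + 1. Bump = 31. G_1 = 30.
G_1 = 30. HB_3(30) = 3^3 + 3. Bump = 260. G_2 = 259.
G_2 = 259. HB_4(259) = 4^4 + 3. Bump = 3128. G_3 = 3127.
G_3 = 3127. HB_5(3127) = 5^5 + 2. Bump = 46658. G_4 = 46657.
G_4 = 46657. HB_6(46657) = 6^6 + 1. Bump = 823544. G_5 = 823543.
G_5 = 823543. HB_7(823543) = 7^7. Bump = 16777216. G_6 = 16777215.

7, 30, 259, 3127, 46657, 823543, 16777215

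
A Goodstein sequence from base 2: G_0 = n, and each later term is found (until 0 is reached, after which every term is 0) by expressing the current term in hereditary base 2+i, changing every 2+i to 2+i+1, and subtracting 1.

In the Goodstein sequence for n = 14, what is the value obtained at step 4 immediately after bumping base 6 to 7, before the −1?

5862841

G_0=14  [base 2] 2^(2 + 1) + 2^2 + 2  →[2↦3]→  3^(3 + 1) + 3^3 + 3 = 111  −1 ⇒ G_1=110
G_1=110  [base 3] 3^(3 + 1) + 3^3 + 2  →[3↦4]→  4^(4 + 1) + 4^4 + 2 = 1282  −1 ⇒ G_2=1281
G_2=1281  [base 4] 4^(4 + 1) + 4^4 + 1  →[4↦5]→  5^(5 + 1) + 5^5 + 1 = 18751  −1 ⇒ G_3=18750
G_3=18750  [base 5] 5^(5 + 1) + 5^5  →[5↦6]→  6^(6 + 1) + 6^6 = 326592  −1 ⇒ G_4=326591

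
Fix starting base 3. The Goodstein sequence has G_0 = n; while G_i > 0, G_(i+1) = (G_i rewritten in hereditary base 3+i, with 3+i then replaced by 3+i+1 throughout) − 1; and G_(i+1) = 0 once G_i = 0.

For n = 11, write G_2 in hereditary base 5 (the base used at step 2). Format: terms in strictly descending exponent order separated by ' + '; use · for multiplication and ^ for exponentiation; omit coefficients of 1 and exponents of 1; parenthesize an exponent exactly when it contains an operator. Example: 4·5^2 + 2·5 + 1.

5^2

11 —HB3→ 3^2 + 2 —bump→ 4^2 + 2 = 18 —(−1)→ 17
17 —HB4→ 4^2 + 1 —bump→ 5^2 + 1 = 26 —(−1)→ 25
25 —HB5→ 5^2 —bump→ 6^2 = 36 —(−1)→ 35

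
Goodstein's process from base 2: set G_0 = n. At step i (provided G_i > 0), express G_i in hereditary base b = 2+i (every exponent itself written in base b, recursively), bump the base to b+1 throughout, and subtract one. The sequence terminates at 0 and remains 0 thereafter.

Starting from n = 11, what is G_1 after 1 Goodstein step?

11 —HB2→ 2^(2 + 1) + 2 + 1 —bump→ 3^(3 + 1) + 3 + 1 = 85 —(−1)→ 84
84 —HB3→ 3^(3 + 1) + 3 —bump→ 4^(4 + 1) + 4 = 1028 —(−1)→ 1027

84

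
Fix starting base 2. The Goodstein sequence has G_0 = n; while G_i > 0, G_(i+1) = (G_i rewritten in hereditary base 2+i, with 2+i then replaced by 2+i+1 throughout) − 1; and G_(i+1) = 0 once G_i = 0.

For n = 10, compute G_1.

83

10 —HB2→ 2^(2 + 1) + 2 —bump→ 3^(3 + 1) + 3 = 84 —(−1)→ 83
83 —HB3→ 3^(3 + 1) + 2 —bump→ 4^(4 + 1) + 2 = 1026 —(−1)→ 1025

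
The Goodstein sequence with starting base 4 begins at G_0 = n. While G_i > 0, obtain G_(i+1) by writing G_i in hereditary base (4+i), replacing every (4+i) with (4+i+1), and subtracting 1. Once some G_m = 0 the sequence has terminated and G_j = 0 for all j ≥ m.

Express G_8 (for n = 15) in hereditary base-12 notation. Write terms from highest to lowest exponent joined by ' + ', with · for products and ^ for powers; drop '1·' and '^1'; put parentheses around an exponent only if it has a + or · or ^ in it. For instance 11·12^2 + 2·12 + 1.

G_0 = 15. HB_4(15) = 3·4 + 3. Bump = 18. G_1 = 17.
G_1 = 17. HB_5(17) = 3·5 + 2. Bump = 20. G_2 = 19.
G_2 = 19. HB_6(19) = 3·6 + 1. Bump = 22. G_3 = 21.
G_3 = 21. HB_7(21) = 3·7. Bump = 24. G_4 = 23.
G_4 = 23. HB_8(23) = 2·8 + 7. Bump = 25. G_5 = 24.
G_5 = 24. HB_9(24) = 2·9 + 6. Bump = 26. G_6 = 25.
G_6 = 25. HB_10(25) = 2·10 + 5. Bump = 27. G_7 = 26.
G_7 = 26. HB_11(26) = 2·11 + 4. Bump = 28. G_8 = 27.
G_8 = 27. HB_12(27) = 2·12 + 3. Bump = 29. G_9 = 28.

2·12 + 3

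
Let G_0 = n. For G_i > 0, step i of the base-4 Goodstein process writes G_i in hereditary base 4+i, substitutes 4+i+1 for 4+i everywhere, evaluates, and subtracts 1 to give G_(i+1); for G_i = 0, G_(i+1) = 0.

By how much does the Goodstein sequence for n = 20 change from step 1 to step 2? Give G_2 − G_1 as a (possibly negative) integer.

base 4: 20 = 4^2 + 4; at 5: 5^2 + 5 = 30; next = 29
base 5: 29 = 5^2 + 4; at 6: 6^2 + 4 = 40; next = 39

10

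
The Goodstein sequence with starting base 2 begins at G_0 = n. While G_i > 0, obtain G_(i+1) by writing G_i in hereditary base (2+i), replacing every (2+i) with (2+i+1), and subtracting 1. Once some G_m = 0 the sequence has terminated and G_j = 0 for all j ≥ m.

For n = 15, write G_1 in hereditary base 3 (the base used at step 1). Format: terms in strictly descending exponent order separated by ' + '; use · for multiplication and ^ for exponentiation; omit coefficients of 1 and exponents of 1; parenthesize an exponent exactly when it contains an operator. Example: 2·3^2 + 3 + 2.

3^(3 + 1) + 3^3 + 3

G_0 = 15. HB_2(15) = 2^(2 + 1) + 2^2 + 2 + 1. Bump = 112. G_1 = 111.
G_1 = 111. HB_3(111) = 3^(3 + 1) + 3^3 + 3. Bump = 1284. G_2 = 1283.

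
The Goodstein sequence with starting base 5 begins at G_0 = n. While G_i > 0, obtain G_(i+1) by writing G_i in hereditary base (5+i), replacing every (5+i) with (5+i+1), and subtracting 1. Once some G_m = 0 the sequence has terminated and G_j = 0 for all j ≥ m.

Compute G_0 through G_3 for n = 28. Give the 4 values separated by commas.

28, 38, 50, 64

(0) 28|_5 = 5^2 + 3 ↦ 6^2 + 3|_6 = 39 ⇒ 38
(1) 38|_6 = 6^2 + 2 ↦ 7^2 + 2|_7 = 51 ⇒ 50
(2) 50|_7 = 7^2 + 1 ↦ 8^2 + 1|_8 = 65 ⇒ 64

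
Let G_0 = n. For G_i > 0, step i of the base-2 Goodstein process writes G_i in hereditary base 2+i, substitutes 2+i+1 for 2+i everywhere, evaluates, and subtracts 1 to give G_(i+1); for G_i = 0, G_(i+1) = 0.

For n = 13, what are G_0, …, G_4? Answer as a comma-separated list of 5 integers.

13, 108, 1279, 16092, 280711

[0] 13 ≡ 2^(2 + 1) + 2^2 + 1 (base 2). Lift 3: 109. −1: 108.
[1] 108 ≡ 3^(3 + 1) + 3^3 (base 3). Lift 4: 1280. −1: 1279.
[2] 1279 ≡ 4^(4 + 1) + 3·4^3 + 3·4^2 + 3·4 + 3 (base 4). Lift 5: 16093. −1: 16092.
[3] 16092 ≡ 5^(5 + 1) + 3·5^3 + 3·5^2 + 3·5 + 2 (base 5). Lift 6: 280712. −1: 280711.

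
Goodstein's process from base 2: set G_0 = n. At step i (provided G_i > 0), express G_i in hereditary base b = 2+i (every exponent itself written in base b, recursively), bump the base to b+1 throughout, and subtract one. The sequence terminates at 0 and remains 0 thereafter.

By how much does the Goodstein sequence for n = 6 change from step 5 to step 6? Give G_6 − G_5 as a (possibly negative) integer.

[0] 6 ≡ 2^2 + 2 (base 2). Lift 3: 30. −1: 29.
[1] 29 ≡ 3^3 + 2 (base 3). Lift 4: 258. −1: 257.
[2] 257 ≡ 4^4 + 1 (base 4). Lift 5: 3126. −1: 3125.
[3] 3125 ≡ 5^5 (base 5). Lift 6: 46656. −1: 46655.
[4] 46655 ≡ 5·6^5 + 5·6^4 + 5·6^3 + 5·6^2 + 5·6 + 5 (base 6). Lift 7: 98040. −1: 98039.
[5] 98039 ≡ 5·7^5 + 5·7^4 + 5·7^3 + 5·7^2 + 5·7 + 4 (base 7). Lift 8: 187244. −1: 187243.

89204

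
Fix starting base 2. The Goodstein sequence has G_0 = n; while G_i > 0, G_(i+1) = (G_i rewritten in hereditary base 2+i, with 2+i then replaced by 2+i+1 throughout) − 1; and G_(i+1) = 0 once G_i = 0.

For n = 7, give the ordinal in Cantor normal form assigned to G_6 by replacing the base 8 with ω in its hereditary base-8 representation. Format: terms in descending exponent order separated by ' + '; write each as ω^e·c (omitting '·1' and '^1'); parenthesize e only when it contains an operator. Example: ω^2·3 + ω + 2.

ω^7·7 + ω^6·7 + ω^5·7 + ω^4·7 + ω^3·7 + ω^2·7 + ω·7 + 7

i=0: 7 = 2^2 + 2 + 1 (b=2); 2→3: 3^3 + 3 + 1 = 31; 31−1 = 30
i=1: 30 = 3^3 + 3 (b=3); 3→4: 4^4 + 4 = 260; 260−1 = 259
i=2: 259 = 4^4 + 3 (b=4); 4→5: 5^5 + 3 = 3128; 3128−1 = 3127
i=3: 3127 = 5^5 + 2 (b=5); 5→6: 6^6 + 2 = 46658; 46658−1 = 46657
i=4: 46657 = 6^6 + 1 (b=6); 6→7: 7^7 + 1 = 823544; 823544−1 = 823543
i=5: 823543 = 7^7 (b=7); 7→8: 8^8 = 16777216; 16777216−1 = 16777215
i=6: 16777215 = 7·8^7 + 7·8^6 + 7·8^5 + 7·8^4 + 7·8^3 + 7·8^2 + 7·8 + 7 (b=8); 8→9: 7·9^7 + 7·9^6 + 7·9^5 + 7·9^4 + 7·9^3 + 7·9^2 + 7·9 + 7 = 37665880; 37665880−1 = 37665879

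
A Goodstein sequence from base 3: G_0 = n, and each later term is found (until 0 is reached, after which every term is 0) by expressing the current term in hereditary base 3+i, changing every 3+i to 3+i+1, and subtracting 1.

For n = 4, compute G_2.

4

[0] 4 ≡ 3 + 1 (base 3). Lift 4: 5. −1: 4.
[1] 4 ≡ 4 (base 4). Lift 5: 5. −1: 4.
[2] 4 ≡ 4 (base 5). Lift 6: 4. −1: 3.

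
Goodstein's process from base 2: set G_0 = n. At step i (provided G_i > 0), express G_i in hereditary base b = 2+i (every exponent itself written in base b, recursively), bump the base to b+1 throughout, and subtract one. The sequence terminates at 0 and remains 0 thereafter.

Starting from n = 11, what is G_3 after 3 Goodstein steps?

15627

G_0 = 11. HB_2(11) = 2^(2 + 1) + 2 + 1. Bump = 85. G_1 = 84.
G_1 = 84. HB_3(84) = 3^(3 + 1) + 3. Bump = 1028. G_2 = 1027.
G_2 = 1027. HB_4(1027) = 4^(4 + 1) + 3. Bump = 15628. G_3 = 15627.
G_3 = 15627. HB_5(15627) = 5^(5 + 1) + 2. Bump = 279938. G_4 = 279937.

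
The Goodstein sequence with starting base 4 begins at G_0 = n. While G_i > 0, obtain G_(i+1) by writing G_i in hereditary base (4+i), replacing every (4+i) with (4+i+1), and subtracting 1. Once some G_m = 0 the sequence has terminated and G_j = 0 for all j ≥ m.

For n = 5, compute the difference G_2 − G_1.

0

step 0: 5 = 4 + 1; sub 5 for 4: 5 + 1; = 6; G_1 = 6−1 = 5
step 1: 5 = 5; sub 6 for 5: 6; = 6; G_2 = 6−1 = 5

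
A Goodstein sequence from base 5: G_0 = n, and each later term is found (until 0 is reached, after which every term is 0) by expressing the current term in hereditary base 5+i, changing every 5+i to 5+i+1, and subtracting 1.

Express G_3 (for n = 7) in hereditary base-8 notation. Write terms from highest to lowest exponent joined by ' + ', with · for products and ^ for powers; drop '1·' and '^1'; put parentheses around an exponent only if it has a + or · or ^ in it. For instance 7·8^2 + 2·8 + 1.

i=0: 7 = 5 + 2 (b=5); 5→6: 6 + 2 = 8; 8−1 = 7
i=1: 7 = 6 + 1 (b=6); 6→7: 7 + 1 = 8; 8−1 = 7
i=2: 7 = 7 (b=7); 7→8: 8 = 8; 8−1 = 7
i=3: 7 = 7 (b=8); 8→9: 7 = 7; 7−1 = 6

7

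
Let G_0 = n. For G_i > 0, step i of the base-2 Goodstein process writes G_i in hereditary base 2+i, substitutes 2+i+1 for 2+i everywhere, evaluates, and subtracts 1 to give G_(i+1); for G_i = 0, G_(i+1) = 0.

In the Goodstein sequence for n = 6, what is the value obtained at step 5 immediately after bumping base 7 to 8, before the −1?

187244

base 2: 6 = 2^2 + 2; at 3: 3^3 + 3 = 30; next = 29
base 3: 29 = 3^3 + 2; at 4: 4^4 + 2 = 258; next = 257
base 4: 257 = 4^4 + 1; at 5: 5^5 + 1 = 3126; next = 3125
base 5: 3125 = 5^5; at 6: 6^6 = 46656; next = 46655
base 6: 46655 = 5·6^5 + 5·6^4 + 5·6^3 + 5·6^2 + 5·6 + 5; at 7: 5·7^5 + 5·7^4 + 5·7^3 + 5·7^2 + 5·7 + 5 = 98040; next = 98039
base 7: 98039 = 5·7^5 + 5·7^4 + 5·7^3 + 5·7^2 + 5·7 + 4; at 8: 5·8^5 + 5·8^4 + 5·8^3 + 5·8^2 + 5·8 + 4 = 187244; next = 187243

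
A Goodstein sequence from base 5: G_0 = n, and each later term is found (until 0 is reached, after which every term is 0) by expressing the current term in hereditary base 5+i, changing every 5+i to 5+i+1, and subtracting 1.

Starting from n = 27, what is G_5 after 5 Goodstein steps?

[0] 27 ≡ 5^2 + 2 (base 5). Lift 6: 38. −1: 37.
[1] 37 ≡ 6^2 + 1 (base 6). Lift 7: 50. −1: 49.
[2] 49 ≡ 7^2 (base 7). Lift 8: 64. −1: 63.
[3] 63 ≡ 7·8 + 7 (base 8). Lift 9: 70. −1: 69.
[4] 69 ≡ 7·9 + 6 (base 9). Lift 10: 76. −1: 75.
[5] 75 ≡ 7·10 + 5 (base 10). Lift 11: 82. −1: 81.

75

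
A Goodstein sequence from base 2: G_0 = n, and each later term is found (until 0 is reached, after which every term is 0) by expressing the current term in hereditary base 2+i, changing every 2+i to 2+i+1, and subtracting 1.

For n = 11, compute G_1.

84

G_0 = 11. HB_2(11) = 2^(2 + 1) + 2 + 1. Bump = 85. G_1 = 84.
G_1 = 84. HB_3(84) = 3^(3 + 1) + 3. Bump = 1028. G_2 = 1027.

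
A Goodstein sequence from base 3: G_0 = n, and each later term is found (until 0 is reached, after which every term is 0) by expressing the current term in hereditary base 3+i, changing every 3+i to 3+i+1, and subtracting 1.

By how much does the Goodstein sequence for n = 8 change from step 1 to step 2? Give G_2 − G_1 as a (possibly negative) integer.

1

(0) 8|_3 = 2·3 + 2 ↦ 2·4 + 2|_4 = 10 ⇒ 9
(1) 9|_4 = 2·4 + 1 ↦ 2·5 + 1|_5 = 11 ⇒ 10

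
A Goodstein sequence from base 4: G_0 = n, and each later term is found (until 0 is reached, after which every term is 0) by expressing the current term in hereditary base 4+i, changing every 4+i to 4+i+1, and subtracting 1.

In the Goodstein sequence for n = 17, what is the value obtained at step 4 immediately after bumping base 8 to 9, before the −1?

step 0: 17 = 4^2 + 1; sub 5 for 4: 5^2 + 1; = 26; G_1 = 26−1 = 25
step 1: 25 = 5^2; sub 6 for 5: 6^2; = 36; G_2 = 36−1 = 35
step 2: 35 = 5·6 + 5; sub 7 for 6: 5·7 + 5; = 40; G_3 = 40−1 = 39
step 3: 39 = 5·7 + 4; sub 8 for 7: 5·8 + 4; = 44; G_4 = 44−1 = 43
step 4: 43 = 5·8 + 3; sub 9 for 8: 5·9 + 3; = 48; G_5 = 48−1 = 47

48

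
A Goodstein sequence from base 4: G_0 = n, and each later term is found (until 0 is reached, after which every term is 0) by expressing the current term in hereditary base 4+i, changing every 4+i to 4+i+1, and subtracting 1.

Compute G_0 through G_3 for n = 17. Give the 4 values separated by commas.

17, 25, 35, 39

i=0: 17 = 4^2 + 1 (b=4); 4→5: 5^2 + 1 = 26; 26−1 = 25
i=1: 25 = 5^2 (b=5); 5→6: 6^2 = 36; 36−1 = 35
i=2: 35 = 5·6 + 5 (b=6); 6→7: 5·7 + 5 = 40; 40−1 = 39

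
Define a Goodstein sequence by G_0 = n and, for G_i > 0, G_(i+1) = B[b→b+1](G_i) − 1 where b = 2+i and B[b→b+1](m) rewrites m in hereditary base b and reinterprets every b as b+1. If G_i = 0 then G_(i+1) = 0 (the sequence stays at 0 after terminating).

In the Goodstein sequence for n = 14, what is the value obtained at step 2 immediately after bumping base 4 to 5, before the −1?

18751

[0] 14 ≡ 2^(2 + 1) + 2^2 + 2 (base 2). Lift 3: 111. −1: 110.
[1] 110 ≡ 3^(3 + 1) + 3^3 + 2 (base 3). Lift 4: 1282. −1: 1281.
[2] 1281 ≡ 4^(4 + 1) + 4^4 + 1 (base 4). Lift 5: 18751. −1: 18750.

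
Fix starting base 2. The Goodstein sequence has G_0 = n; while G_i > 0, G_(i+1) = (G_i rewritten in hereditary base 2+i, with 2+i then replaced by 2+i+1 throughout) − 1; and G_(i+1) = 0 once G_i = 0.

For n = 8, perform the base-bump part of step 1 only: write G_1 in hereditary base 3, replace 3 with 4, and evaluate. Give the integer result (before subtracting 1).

[0] 8 ≡ 2^(2 + 1) (base 2). Lift 3: 81. −1: 80.
[1] 80 ≡ 2·3^3 + 2·3^2 + 2·3 + 2 (base 3). Lift 4: 554. −1: 553.

554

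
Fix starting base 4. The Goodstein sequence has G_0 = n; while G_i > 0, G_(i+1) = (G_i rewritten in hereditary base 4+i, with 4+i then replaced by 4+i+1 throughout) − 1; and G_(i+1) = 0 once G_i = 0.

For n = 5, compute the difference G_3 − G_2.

-1

G_0 = 5. HB_4(5) = 4 + 1. Bump = 6. G_1 = 5.
G_1 = 5. HB_5(5) = 5. Bump = 6. G_2 = 5.
G_2 = 5. HB_6(5) = 5. Bump = 5. G_3 = 4.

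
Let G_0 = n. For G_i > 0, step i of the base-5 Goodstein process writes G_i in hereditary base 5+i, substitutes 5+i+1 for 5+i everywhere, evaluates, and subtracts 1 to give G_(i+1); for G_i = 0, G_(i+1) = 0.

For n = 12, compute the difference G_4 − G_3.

i=0: 12 = 2·5 + 2 (b=5); 5→6: 2·6 + 2 = 14; 14−1 = 13
i=1: 13 = 2·6 + 1 (b=6); 6→7: 2·7 + 1 = 15; 15−1 = 14
i=2: 14 = 2·7 (b=7); 7→8: 2·8 = 16; 16−1 = 15
i=3: 15 = 8 + 7 (b=8); 8→9: 9 + 7 = 16; 16−1 = 15

0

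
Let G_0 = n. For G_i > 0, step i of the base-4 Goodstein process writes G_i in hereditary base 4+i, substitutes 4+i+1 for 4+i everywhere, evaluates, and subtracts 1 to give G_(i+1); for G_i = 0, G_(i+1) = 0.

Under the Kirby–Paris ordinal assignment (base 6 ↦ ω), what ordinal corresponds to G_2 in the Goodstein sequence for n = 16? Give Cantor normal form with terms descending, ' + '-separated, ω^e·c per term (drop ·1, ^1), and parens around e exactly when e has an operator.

base 4: 16 = 4^2; at 5: 5^2 = 25; next = 24
base 5: 24 = 4·5 + 4; at 6: 4·6 + 4 = 28; next = 27
base 6: 27 = 4·6 + 3; at 7: 4·7 + 3 = 31; next = 30

ω·4 + 3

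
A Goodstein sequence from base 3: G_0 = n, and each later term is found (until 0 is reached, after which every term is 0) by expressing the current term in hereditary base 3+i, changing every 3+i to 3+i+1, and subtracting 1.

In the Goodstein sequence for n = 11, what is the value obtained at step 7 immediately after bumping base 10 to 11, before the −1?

56

step 0: 11 = 3^2 + 2; sub 4 for 3: 4^2 + 2; = 18; G_1 = 18−1 = 17
step 1: 17 = 4^2 + 1; sub 5 for 4: 5^2 + 1; = 26; G_2 = 26−1 = 25
step 2: 25 = 5^2; sub 6 for 5: 6^2; = 36; G_3 = 36−1 = 35
step 3: 35 = 5·6 + 5; sub 7 for 6: 5·7 + 5; = 40; G_4 = 40−1 = 39
step 4: 39 = 5·7 + 4; sub 8 for 7: 5·8 + 4; = 44; G_5 = 44−1 = 43
step 5: 43 = 5·8 + 3; sub 9 for 8: 5·9 + 3; = 48; G_6 = 48−1 = 47
step 6: 47 = 5·9 + 2; sub 10 for 9: 5·10 + 2; = 52; G_7 = 52−1 = 51
step 7: 51 = 5·10 + 1; sub 11 for 10: 5·11 + 1; = 56; G_8 = 56−1 = 55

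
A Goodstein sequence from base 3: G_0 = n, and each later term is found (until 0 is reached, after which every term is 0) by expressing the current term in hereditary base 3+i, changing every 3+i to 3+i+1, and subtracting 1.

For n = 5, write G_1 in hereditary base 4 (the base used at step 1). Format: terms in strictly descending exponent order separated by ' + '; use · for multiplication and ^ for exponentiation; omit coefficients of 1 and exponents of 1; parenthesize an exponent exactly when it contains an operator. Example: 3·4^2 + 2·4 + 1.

G_0=5  [base 3] 3 + 2  →[3↦4]→  4 + 2 = 6  −1 ⇒ G_1=5
G_1=5  [base 4] 4 + 1  →[4↦5]→  5 + 1 = 6  −1 ⇒ G_2=5

4 + 1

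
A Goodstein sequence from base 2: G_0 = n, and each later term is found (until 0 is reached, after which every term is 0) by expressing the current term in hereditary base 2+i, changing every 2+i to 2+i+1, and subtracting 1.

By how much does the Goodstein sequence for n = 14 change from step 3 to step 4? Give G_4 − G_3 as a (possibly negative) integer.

307841

G_0=14  [base 2] 2^(2 + 1) + 2^2 + 2  →[2↦3]→  3^(3 + 1) + 3^3 + 3 = 111  −1 ⇒ G_1=110
G_1=110  [base 3] 3^(3 + 1) + 3^3 + 2  →[3↦4]→  4^(4 + 1) + 4^4 + 2 = 1282  −1 ⇒ G_2=1281
G_2=1281  [base 4] 4^(4 + 1) + 4^4 + 1  →[4↦5]→  5^(5 + 1) + 5^5 + 1 = 18751  −1 ⇒ G_3=18750
G_3=18750  [base 5] 5^(5 + 1) + 5^5  →[5↦6]→  6^(6 + 1) + 6^6 = 326592  −1 ⇒ G_4=326591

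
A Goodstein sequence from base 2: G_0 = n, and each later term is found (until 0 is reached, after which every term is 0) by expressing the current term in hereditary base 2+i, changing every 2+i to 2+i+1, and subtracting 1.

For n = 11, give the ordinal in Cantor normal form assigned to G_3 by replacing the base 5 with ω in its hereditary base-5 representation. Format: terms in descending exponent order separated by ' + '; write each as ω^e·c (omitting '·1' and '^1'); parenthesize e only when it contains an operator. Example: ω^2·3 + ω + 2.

ω^(ω + 1) + 2

(0) 11|_2 = 2^(2 + 1) + 2 + 1 ↦ 3^(3 + 1) + 3 + 1|_3 = 85 ⇒ 84
(1) 84|_3 = 3^(3 + 1) + 3 ↦ 4^(4 + 1) + 4|_4 = 1028 ⇒ 1027
(2) 1027|_4 = 4^(4 + 1) + 3 ↦ 5^(5 + 1) + 3|_5 = 15628 ⇒ 15627
(3) 15627|_5 = 5^(5 + 1) + 2 ↦ 6^(6 + 1) + 2|_6 = 279938 ⇒ 279937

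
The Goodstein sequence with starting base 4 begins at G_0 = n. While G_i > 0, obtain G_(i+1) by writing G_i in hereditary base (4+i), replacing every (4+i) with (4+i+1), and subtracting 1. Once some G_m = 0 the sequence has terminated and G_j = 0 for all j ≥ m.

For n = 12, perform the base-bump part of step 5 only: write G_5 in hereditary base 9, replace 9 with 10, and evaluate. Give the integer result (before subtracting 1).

20

step 0: 12 = 3·4; sub 5 for 4: 3·5; = 15; G_1 = 15−1 = 14
step 1: 14 = 2·5 + 4; sub 6 for 5: 2·6 + 4; = 16; G_2 = 16−1 = 15
step 2: 15 = 2·6 + 3; sub 7 for 6: 2·7 + 3; = 17; G_3 = 17−1 = 16
step 3: 16 = 2·7 + 2; sub 8 for 7: 2·8 + 2; = 18; G_4 = 18−1 = 17
step 4: 17 = 2·8 + 1; sub 9 for 8: 2·9 + 1; = 19; G_5 = 19−1 = 18
step 5: 18 = 2·9; sub 10 for 9: 2·10; = 20; G_6 = 20−1 = 19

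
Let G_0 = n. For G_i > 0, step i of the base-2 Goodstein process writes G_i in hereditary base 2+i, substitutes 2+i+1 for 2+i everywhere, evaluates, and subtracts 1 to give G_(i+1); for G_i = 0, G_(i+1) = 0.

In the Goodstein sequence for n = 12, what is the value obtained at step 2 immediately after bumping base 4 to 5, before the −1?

G_0 = 12. HB_2(12) = 2^(2 + 1) + 2^2. Bump = 108. G_1 = 107.
G_1 = 107. HB_3(107) = 3^(3 + 1) + 2·3^2 + 2·3 + 2. Bump = 1066. G_2 = 1065.
G_2 = 1065. HB_4(1065) = 4^(4 + 1) + 2·4^2 + 2·4 + 1. Bump = 15686. G_3 = 15685.

15686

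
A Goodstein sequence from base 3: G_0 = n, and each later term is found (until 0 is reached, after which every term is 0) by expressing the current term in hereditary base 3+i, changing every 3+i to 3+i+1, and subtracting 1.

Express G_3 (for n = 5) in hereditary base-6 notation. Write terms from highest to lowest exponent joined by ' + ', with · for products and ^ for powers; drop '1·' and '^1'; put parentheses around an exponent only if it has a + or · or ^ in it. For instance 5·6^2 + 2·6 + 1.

5

step 0: 5 = 3 + 2; sub 4 for 3: 4 + 2; = 6; G_1 = 6−1 = 5
step 1: 5 = 4 + 1; sub 5 for 4: 5 + 1; = 6; G_2 = 6−1 = 5
step 2: 5 = 5; sub 6 for 5: 6; = 6; G_3 = 6−1 = 5
step 3: 5 = 5; sub 7 for 6: 5; = 5; G_4 = 5−1 = 4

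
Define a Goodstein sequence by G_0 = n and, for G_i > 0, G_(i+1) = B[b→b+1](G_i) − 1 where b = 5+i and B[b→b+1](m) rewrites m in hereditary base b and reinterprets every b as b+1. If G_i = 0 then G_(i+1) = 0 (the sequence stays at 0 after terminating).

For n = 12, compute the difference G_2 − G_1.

G_0=12  [base 5] 2·5 + 2  →[5↦6]→  2·6 + 2 = 14  −1 ⇒ G_1=13
G_1=13  [base 6] 2·6 + 1  →[6↦7]→  2·7 + 1 = 15  −1 ⇒ G_2=14

1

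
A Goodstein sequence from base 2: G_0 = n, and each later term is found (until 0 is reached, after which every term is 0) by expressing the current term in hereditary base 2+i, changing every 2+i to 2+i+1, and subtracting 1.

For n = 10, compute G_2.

(0) 10|_2 = 2^(2 + 1) + 2 ↦ 3^(3 + 1) + 3|_3 = 84 ⇒ 83
(1) 83|_3 = 3^(3 + 1) + 2 ↦ 4^(4 + 1) + 2|_4 = 1026 ⇒ 1025
(2) 1025|_4 = 4^(4 + 1) + 1 ↦ 5^(5 + 1) + 1|_5 = 15626 ⇒ 15625

1025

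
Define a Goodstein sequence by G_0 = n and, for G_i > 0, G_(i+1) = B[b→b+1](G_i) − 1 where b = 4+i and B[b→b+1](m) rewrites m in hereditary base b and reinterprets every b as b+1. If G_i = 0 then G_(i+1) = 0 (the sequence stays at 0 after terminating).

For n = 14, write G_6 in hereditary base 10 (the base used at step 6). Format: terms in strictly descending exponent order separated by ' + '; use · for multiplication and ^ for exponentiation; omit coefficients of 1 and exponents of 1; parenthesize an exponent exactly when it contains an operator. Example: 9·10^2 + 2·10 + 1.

G_0=14  [base 4] 3·4 + 2  →[4↦5]→  3·5 + 2 = 17  −1 ⇒ G_1=16
G_1=16  [base 5] 3·5 + 1  →[5↦6]→  3·6 + 1 = 19  −1 ⇒ G_2=18
G_2=18  [base 6] 3·6  →[6↦7]→  3·7 = 21  −1 ⇒ G_3=20
G_3=20  [base 7] 2·7 + 6  →[7↦8]→  2·8 + 6 = 22  −1 ⇒ G_4=21
G_4=21  [base 8] 2·8 + 5  →[8↦9]→  2·9 + 5 = 23  −1 ⇒ G_5=22
G_5=22  [base 9] 2·9 + 4  →[9↦10]→  2·10 + 4 = 24  −1 ⇒ G_6=23
G_6=23  [base 10] 2·10 + 3  →[10↦11]→  2·11 + 3 = 25  −1 ⇒ G_7=24

2·10 + 3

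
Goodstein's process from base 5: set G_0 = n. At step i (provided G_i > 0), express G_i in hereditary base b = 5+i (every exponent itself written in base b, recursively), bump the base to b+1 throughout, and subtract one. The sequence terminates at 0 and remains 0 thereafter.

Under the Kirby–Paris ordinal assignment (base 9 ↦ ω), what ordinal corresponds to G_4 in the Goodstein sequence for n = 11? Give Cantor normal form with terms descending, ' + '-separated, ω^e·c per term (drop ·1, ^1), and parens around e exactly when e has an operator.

ω + 4

(0) 11|_5 = 2·5 + 1 ↦ 2·6 + 1|_6 = 13 ⇒ 12
(1) 12|_6 = 2·6 ↦ 2·7|_7 = 14 ⇒ 13
(2) 13|_7 = 7 + 6 ↦ 8 + 6|_8 = 14 ⇒ 13
(3) 13|_8 = 8 + 5 ↦ 9 + 5|_9 = 14 ⇒ 13
(4) 13|_9 = 9 + 4 ↦ 10 + 4|_10 = 14 ⇒ 13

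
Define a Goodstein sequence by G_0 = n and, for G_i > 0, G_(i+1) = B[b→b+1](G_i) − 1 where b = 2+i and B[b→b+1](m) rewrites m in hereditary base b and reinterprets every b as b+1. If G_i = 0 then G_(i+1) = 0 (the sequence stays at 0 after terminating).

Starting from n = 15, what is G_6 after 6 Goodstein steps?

150994943

[0] 15 ≡ 2^(2 + 1) + 2^2 + 2 + 1 (base 2). Lift 3: 112. −1: 111.
[1] 111 ≡ 3^(3 + 1) + 3^3 + 3 (base 3). Lift 4: 1284. −1: 1283.
[2] 1283 ≡ 4^(4 + 1) + 4^4 + 3 (base 4). Lift 5: 18753. −1: 18752.
[3] 18752 ≡ 5^(5 + 1) + 5^5 + 2 (base 5). Lift 6: 326594. −1: 326593.
[4] 326593 ≡ 6^(6 + 1) + 6^6 + 1 (base 6). Lift 7: 6588345. −1: 6588344.
[5] 6588344 ≡ 7^(7 + 1) + 7^7 (base 7). Lift 8: 150994944. −1: 150994943.
[6] 150994943 ≡ 8^(8 + 1) + 7·8^7 + 7·8^6 + 7·8^5 + 7·8^4 + 7·8^3 + 7·8^2 + 7·8 + 7 (base 8). Lift 9: 3524450281. −1: 3524450280.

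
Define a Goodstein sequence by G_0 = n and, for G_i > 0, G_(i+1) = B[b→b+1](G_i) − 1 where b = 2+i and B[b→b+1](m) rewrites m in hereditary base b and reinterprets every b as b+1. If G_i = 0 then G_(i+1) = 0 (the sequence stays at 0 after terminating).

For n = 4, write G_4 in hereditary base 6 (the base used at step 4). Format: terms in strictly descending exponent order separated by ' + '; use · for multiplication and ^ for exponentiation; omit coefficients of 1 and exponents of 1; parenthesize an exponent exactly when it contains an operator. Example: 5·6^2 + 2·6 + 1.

4 —HB2→ 2^2 —bump→ 3^3 = 27 —(−1)→ 26
26 —HB3→ 2·3^2 + 2·3 + 2 —bump→ 2·4^2 + 2·4 + 2 = 42 —(−1)→ 41
41 —HB4→ 2·4^2 + 2·4 + 1 —bump→ 2·5^2 + 2·5 + 1 = 61 —(−1)→ 60
60 —HB5→ 2·5^2 + 2·5 —bump→ 2·6^2 + 2·6 = 84 —(−1)→ 83
83 —HB6→ 2·6^2 + 6 + 5 —bump→ 2·7^2 + 7 + 5 = 110 —(−1)→ 109

2·6^2 + 6 + 5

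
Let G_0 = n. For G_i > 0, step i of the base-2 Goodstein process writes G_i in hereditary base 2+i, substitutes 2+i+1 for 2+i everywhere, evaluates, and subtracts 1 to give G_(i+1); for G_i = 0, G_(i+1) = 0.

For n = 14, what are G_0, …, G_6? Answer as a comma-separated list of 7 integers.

14, 110, 1281, 18750, 326591, 5862840, 134404971

14 —HB2→ 2^(2 + 1) + 2^2 + 2 —bump→ 3^(3 + 1) + 3^3 + 3 = 111 —(−1)→ 110
110 —HB3→ 3^(3 + 1) + 3^3 + 2 —bump→ 4^(4 + 1) + 4^4 + 2 = 1282 —(−1)→ 1281
1281 —HB4→ 4^(4 + 1) + 4^4 + 1 —bump→ 5^(5 + 1) + 5^5 + 1 = 18751 —(−1)→ 18750
18750 —HB5→ 5^(5 + 1) + 5^5 —bump→ 6^(6 + 1) + 6^6 = 326592 —(−1)→ 326591
326591 —HB6→ 6^(6 + 1) + 5·6^5 + 5·6^4 + 5·6^3 + 5·6^2 + 5·6 + 5 —bump→ 7^(7 + 1) + 5·7^5 + 5·7^4 + 5·7^3 + 5·7^2 + 5·7 + 5 = 5862841 —(−1)→ 5862840
5862840 —HB7→ 7^(7 + 1) + 5·7^5 + 5·7^4 + 5·7^3 + 5·7^2 + 5·7 + 4 —bump→ 8^(8 + 1) + 5·8^5 + 5·8^4 + 5·8^3 + 5·8^2 + 5·8 + 4 = 134404972 —(−1)→ 134404971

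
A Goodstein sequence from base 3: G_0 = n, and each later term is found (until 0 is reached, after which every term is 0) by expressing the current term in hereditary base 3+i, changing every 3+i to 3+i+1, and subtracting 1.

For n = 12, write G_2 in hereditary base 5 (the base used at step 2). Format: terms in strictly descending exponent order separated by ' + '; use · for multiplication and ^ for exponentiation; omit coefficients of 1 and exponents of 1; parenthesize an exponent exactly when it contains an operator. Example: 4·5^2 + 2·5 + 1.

i=0: 12 = 3^2 + 3 (b=3); 3→4: 4^2 + 4 = 20; 20−1 = 19
i=1: 19 = 4^2 + 3 (b=4); 4→5: 5^2 + 3 = 28; 28−1 = 27

5^2 + 2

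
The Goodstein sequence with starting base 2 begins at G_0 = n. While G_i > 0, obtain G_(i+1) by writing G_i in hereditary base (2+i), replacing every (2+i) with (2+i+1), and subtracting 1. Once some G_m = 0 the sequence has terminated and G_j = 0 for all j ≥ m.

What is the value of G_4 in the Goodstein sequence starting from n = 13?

G_0 = 13. HB_2(13) = 2^(2 + 1) + 2^2 + 1. Bump = 109. G_1 = 108.
G_1 = 108. HB_3(108) = 3^(3 + 1) + 3^3. Bump = 1280. G_2 = 1279.
G_2 = 1279. HB_4(1279) = 4^(4 + 1) + 3·4^3 + 3·4^2 + 3·4 + 3. Bump = 16093. G_3 = 16092.
G_3 = 16092. HB_5(16092) = 5^(5 + 1) + 3·5^3 + 3·5^2 + 3·5 + 2. Bump = 280712. G_4 = 280711.
G_4 = 280711. HB_6(280711) = 6^(6 + 1) + 3·6^3 + 3·6^2 + 3·6 + 1. Bump = 5765999. G_5 = 5765998.

280711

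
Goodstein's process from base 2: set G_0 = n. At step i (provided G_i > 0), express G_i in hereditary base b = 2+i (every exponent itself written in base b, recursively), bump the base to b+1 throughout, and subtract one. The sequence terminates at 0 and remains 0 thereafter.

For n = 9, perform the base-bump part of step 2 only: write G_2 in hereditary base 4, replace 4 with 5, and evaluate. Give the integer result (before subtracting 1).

[0] 9 ≡ 2^(2 + 1) + 1 (base 2). Lift 3: 82. −1: 81.
[1] 81 ≡ 3^(3 + 1) (base 3). Lift 4: 1024. −1: 1023.
[2] 1023 ≡ 3·4^4 + 3·4^3 + 3·4^2 + 3·4 + 3 (base 4). Lift 5: 9843. −1: 9842.

9843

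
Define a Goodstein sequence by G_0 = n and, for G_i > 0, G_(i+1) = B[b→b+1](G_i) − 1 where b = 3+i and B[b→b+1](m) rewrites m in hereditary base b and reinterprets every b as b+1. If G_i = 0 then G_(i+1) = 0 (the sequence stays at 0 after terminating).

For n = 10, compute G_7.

39

G_0 = 10. HB_3(10) = 3^2 + 1. Bump = 17. G_1 = 16.
G_1 = 16. HB_4(16) = 4^2. Bump = 25. G_2 = 24.
G_2 = 24. HB_5(24) = 4·5 + 4. Bump = 28. G_3 = 27.
G_3 = 27. HB_6(27) = 4·6 + 3. Bump = 31. G_4 = 30.
G_4 = 30. HB_7(30) = 4·7 + 2. Bump = 34. G_5 = 33.
G_5 = 33. HB_8(33) = 4·8 + 1. Bump = 37. G_6 = 36.
G_6 = 36. HB_9(36) = 4·9. Bump = 40. G_7 = 39.
G_7 = 39. HB_10(39) = 3·10 + 9. Bump = 42. G_8 = 41.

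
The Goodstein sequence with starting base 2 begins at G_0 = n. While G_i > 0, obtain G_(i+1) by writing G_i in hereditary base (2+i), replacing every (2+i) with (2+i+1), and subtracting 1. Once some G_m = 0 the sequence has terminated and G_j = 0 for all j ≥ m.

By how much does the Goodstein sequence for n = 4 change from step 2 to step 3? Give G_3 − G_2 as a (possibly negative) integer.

19

step 0: 4 = 2^2; sub 3 for 2: 3^3; = 27; G_1 = 27−1 = 26
step 1: 26 = 2·3^2 + 2·3 + 2; sub 4 for 3: 2·4^2 + 2·4 + 2; = 42; G_2 = 42−1 = 41
step 2: 41 = 2·4^2 + 2·4 + 1; sub 5 for 4: 2·5^2 + 2·5 + 1; = 61; G_3 = 61−1 = 60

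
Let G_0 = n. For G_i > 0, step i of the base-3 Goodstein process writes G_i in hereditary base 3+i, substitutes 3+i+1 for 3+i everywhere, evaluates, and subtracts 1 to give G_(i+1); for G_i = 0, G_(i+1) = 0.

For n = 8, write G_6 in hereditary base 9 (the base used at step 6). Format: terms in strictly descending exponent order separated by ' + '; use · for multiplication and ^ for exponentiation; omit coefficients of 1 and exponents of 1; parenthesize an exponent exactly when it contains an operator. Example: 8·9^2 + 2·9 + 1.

9 + 2

base 3: 8 = 2·3 + 2; at 4: 2·4 + 2 = 10; next = 9
base 4: 9 = 2·4 + 1; at 5: 2·5 + 1 = 11; next = 10
base 5: 10 = 2·5; at 6: 2·6 = 12; next = 11
base 6: 11 = 6 + 5; at 7: 7 + 5 = 12; next = 11
base 7: 11 = 7 + 4; at 8: 8 + 4 = 12; next = 11
base 8: 11 = 8 + 3; at 9: 9 + 3 = 12; next = 11
base 9: 11 = 9 + 2; at 10: 10 + 2 = 12; next = 11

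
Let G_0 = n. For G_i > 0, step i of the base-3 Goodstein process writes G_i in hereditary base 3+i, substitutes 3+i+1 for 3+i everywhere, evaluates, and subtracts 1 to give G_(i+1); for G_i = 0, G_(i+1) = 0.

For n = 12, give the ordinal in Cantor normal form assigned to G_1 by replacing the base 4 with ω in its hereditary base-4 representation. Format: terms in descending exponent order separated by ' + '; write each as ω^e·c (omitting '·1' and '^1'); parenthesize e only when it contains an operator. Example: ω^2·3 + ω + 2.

base 3: 12 = 3^2 + 3; at 4: 4^2 + 4 = 20; next = 19
base 4: 19 = 4^2 + 3; at 5: 5^2 + 3 = 28; next = 27

ω^2 + 3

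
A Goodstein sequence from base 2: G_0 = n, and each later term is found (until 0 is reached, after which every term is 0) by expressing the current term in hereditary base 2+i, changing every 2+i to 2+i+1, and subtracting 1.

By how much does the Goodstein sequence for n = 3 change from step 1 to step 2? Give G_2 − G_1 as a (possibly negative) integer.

0

[0] 3 ≡ 2 + 1 (base 2). Lift 3: 4. −1: 3.
[1] 3 ≡ 3 (base 3). Lift 4: 4. −1: 3.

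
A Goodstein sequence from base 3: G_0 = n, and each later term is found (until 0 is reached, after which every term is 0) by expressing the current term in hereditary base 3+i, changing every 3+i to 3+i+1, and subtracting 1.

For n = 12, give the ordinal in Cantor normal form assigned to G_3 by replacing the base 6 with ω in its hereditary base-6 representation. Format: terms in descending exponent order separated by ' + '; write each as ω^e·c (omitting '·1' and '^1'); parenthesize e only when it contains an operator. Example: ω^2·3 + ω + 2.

ω^2 + 1

[0] 12 ≡ 3^2 + 3 (base 3). Lift 4: 20. −1: 19.
[1] 19 ≡ 4^2 + 3 (base 4). Lift 5: 28. −1: 27.
[2] 27 ≡ 5^2 + 2 (base 5). Lift 6: 38. −1: 37.
[3] 37 ≡ 6^2 + 1 (base 6). Lift 7: 50. −1: 49.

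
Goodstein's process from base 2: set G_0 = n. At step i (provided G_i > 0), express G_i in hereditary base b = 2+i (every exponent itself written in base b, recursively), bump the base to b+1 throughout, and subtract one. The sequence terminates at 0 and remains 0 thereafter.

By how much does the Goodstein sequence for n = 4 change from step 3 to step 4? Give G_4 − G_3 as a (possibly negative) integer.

i=0: 4 = 2^2 (b=2); 2→3: 3^3 = 27; 27−1 = 26
i=1: 26 = 2·3^2 + 2·3 + 2 (b=3); 3→4: 2·4^2 + 2·4 + 2 = 42; 42−1 = 41
i=2: 41 = 2·4^2 + 2·4 + 1 (b=4); 4→5: 2·5^2 + 2·5 + 1 = 61; 61−1 = 60
i=3: 60 = 2·5^2 + 2·5 (b=5); 5→6: 2·6^2 + 2·6 = 84; 84−1 = 83

23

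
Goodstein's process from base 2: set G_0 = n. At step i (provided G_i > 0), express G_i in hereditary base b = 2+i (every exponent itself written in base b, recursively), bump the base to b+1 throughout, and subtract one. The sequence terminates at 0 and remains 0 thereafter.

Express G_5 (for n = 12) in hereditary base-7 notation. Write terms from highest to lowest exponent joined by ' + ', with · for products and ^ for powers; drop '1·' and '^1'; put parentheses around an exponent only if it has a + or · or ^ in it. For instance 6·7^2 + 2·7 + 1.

(0) 12|_2 = 2^(2 + 1) + 2^2 ↦ 3^(3 + 1) + 3^3|_3 = 108 ⇒ 107
(1) 107|_3 = 3^(3 + 1) + 2·3^2 + 2·3 + 2 ↦ 4^(4 + 1) + 2·4^2 + 2·4 + 2|_4 = 1066 ⇒ 1065
(2) 1065|_4 = 4^(4 + 1) + 2·4^2 + 2·4 + 1 ↦ 5^(5 + 1) + 2·5^2 + 2·5 + 1|_5 = 15686 ⇒ 15685
(3) 15685|_5 = 5^(5 + 1) + 2·5^2 + 2·5 ↦ 6^(6 + 1) + 2·6^2 + 2·6|_6 = 280020 ⇒ 280019
(4) 280019|_6 = 6^(6 + 1) + 2·6^2 + 6 + 5 ↦ 7^(7 + 1) + 2·7^2 + 7 + 5|_7 = 5764911 ⇒ 5764910
(5) 5764910|_7 = 7^(7 + 1) + 2·7^2 + 7 + 4 ↦ 8^(8 + 1) + 2·8^2 + 8 + 4|_8 = 134217868 ⇒ 134217867

7^(7 + 1) + 2·7^2 + 7 + 4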